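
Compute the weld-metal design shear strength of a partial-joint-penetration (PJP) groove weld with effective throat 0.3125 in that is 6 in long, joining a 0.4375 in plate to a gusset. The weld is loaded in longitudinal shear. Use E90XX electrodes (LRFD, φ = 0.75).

E90XX → F_EXX = 90 ksi.
Effective throat (given) t_e = 0.3125 in.
A_we = 0.3125 × 6 = 1.875 in².
F_nw = 0.6 F_EXX = 54 ksi.
φR_n = 0.75 × 54 × 1.875 = 75.94 kips.

φR_n ≈ 75.9 kips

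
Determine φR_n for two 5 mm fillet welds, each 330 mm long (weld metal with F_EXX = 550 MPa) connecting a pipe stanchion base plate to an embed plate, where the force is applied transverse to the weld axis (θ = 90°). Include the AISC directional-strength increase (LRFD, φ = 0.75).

t_e = 0.707 × 5 = 3.535 mm; A_we = 3.535 × 660 = 2333 mm².
Directional factor: 1.0 + 0.5 sin^1.5(90°) = 1.5.
F_nw = 0.6 × 550 × 1.5 = 495 MPa.
φR_n = 0.75 × 495 × 2333 × 10⁻³ = 866.2 kN.

φR_n ≈ 866 kN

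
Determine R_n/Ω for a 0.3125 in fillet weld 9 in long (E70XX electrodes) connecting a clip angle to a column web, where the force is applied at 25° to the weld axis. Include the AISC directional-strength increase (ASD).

E70XX → F_EXX = 70 ksi.
t_e = 0.707 × 0.3125 = 0.2209 in; A_we = 0.2209 × 9 = 1.988 in².
Directional factor: 1.0 + 0.5 sin^1.5(25°) = 1.137.
F_nw = 0.6 × 70 × 1.137 = 47.77 ksi.
R_n/Ω = (47.77 × 1.988) / 2.0 = 47.49 kip.

R_n/Ω ≈ 47.5 kip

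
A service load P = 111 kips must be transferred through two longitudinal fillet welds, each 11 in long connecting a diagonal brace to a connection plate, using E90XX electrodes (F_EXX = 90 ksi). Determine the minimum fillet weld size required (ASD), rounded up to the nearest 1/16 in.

w = 5/16 in

Total weld length L = 22 in.
Required throat t_e = P × Ω / (0.6 F_EXX × L) = 111 × 2.0 / (0.6 × 90 × 22) = 0.1869 in.
Required leg w = t_e / 0.707 = 0.2643 in → use 5/16 in.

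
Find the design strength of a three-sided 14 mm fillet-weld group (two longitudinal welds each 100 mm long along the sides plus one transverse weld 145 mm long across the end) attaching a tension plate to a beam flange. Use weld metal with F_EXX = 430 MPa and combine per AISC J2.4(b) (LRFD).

t_e = 0.707 × 14 = 9.898 mm.
R_nwl = 0.6 × 430 × 9.898 × 200 × 10⁻³ = 510.7 kN (longitudinal, 2 welds).
R_nwt = 0.6 × 430 × 9.898 × 145 × 10⁻³ = 370.3 kN (transverse, base value).
(i) R_nwl + R_nwt = 881 kN; (ii) 0.85 R_nwl + 1.5 R_nwt = 989.6 kN.
R_n = max = 989.6 kN [governs: (ii)]; φR_n = 742.2 kN.

φR_n ≈ 742 kN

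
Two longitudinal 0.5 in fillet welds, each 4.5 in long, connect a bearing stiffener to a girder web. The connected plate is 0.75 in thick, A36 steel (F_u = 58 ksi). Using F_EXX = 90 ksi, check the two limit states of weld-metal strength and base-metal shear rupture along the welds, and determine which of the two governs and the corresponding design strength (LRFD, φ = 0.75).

φR_n ≈ 129 kip (weld metal governs)

t_e = 0.707 × 0.5 = 0.3535 in; L = 9 in.
Weld metal: φR_n = 0.75 × 0.6 × 90 × 0.3535 × 9 = 128.9 kip.
Base metal (shear rupture): φR_n = 0.75 × 0.6 × 58 × 0.75 × 9 = 176.2 kip.
Governing: weld metal.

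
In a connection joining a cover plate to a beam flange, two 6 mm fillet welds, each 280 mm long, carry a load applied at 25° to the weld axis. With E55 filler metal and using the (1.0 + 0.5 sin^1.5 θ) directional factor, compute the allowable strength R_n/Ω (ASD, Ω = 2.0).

R_n/Ω ≈ 446 kN

E55XX → F_EXX = 550 MPa.
t_e = 0.707 × 6 = 4.242 mm; A_we = 4.242 × 560 = 2376 mm².
Directional factor: 1.0 + 0.5 sin^1.5(25°) = 1.137.
F_nw = 0.6 × 550 × 1.137 = 375.3 MPa.
R_n/Ω = (375.3 × 2376) / 2.0 × 10⁻³ = 445.8 kN.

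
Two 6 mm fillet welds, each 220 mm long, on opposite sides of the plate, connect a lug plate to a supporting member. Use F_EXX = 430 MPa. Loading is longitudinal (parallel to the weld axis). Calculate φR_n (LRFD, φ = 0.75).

φR_n ≈ 361 kN

Effective throat t_e = 0.707 × 6 = 4.242 mm.
Total length L = 440 mm; A_we = 4.242 × 440 = 1866 mm².
F_nw = 0.6 F_EXX = 0.6 × 430 = 258 MPa.
φR_n = 0.75 × 258 × 1866 × 10⁻³ = 361.2 kN.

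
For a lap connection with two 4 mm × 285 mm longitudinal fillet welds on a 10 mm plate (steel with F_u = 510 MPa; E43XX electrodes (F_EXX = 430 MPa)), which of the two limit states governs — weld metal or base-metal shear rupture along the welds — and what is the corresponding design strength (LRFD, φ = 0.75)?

t_e = 0.707 × 4 = 2.828 mm; L = 570 mm.
Weld metal: φR_n = 0.75 × 0.6 × 430 × 2.828 × 570 × 10⁻³ = 311.9 kN.
Base metal (shear rupture): φR_n = 0.75 × 0.6 × 510 × 10 × 570 × 10⁻³ = 1308 kN.
Governing: weld metal.

φR_n ≈ 312 kN (weld metal governs)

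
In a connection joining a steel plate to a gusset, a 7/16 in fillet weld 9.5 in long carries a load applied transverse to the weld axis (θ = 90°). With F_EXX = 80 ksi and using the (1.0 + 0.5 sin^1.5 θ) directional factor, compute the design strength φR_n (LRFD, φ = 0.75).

φR_n ≈ 159 kip

t_e = 0.707 × 0.4375 = 0.3093 in; A_we = 0.3093 × 9.5 = 2.938 in².
Directional factor: 1.0 + 0.5 sin^1.5(90°) = 1.5.
F_nw = 0.6 × 80 × 1.5 = 72 ksi.
φR_n = 0.75 × 72 × 2.938 = 158.7 kip.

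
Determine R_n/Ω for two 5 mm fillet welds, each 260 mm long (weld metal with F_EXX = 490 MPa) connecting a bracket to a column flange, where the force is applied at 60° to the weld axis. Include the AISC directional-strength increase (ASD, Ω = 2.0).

t_e = 0.707 × 5 = 3.535 mm; A_we = 3.535 × 520 = 1838 mm².
Directional factor: 1.0 + 0.5 sin^1.5(60°) = 1.403.
F_nw = 0.6 × 490 × 1.403 = 412.5 MPa.
R_n/Ω = (412.5 × 1838) / 2.0 × 10⁻³ = 379.1 kN.

R_n/Ω ≈ 379 kN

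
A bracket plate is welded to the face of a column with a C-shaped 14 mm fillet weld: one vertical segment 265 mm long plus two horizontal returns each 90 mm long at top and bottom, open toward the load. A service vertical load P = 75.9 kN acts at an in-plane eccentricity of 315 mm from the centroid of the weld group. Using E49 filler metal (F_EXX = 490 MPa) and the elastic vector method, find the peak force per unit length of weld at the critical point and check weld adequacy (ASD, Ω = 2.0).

Total weld length L_w = 445 mm. Treat welds as unit-width lines.
Centroid: x̄ = 2×90×45 / 445 = 18.2 mm from the vertical weld.
Polar moment about centroid: J = I_x + I_y = [265³/12 + 2×90×132.5²] + [265×18.2² + 2(90³/12 + 90×26.8²)] = 5049000 mm³.
Direct shear f_v = P/L_w = 75.9×10³ / 445 = 170.6 N/mm (vertical).
Torsion M = P·e = 75.9×10³ × 315 = 23908000 N·mm.
Critical point at (x, y) = (71.8, 132.5) from centroid. f_tx = M·y/J = 627.4 N/mm; f_ty = M·x/J = 340 N/mm.
Resultant f_max = √[f_tx² + (f_v + f_ty)²] = √[627.4² + (170.6 + 340)²] = 808.8 N/mm.
Capacity per unit length: r_n/Ω = (1/2.0) × 0.6 × 490 × (0.707 × 14) = 1455 N/mm.
808.8 ≤ 1455 → adequate.

f_max ≈ 809 N/mm; adequate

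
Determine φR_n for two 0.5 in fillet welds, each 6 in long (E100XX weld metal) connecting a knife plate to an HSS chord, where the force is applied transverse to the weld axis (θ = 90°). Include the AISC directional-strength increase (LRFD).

E100XX → F_EXX = 100 ksi.
t_e = 0.707 × 0.5 = 0.3535 in; A_we = 0.3535 × 12 = 4.242 in².
Directional factor: 1.0 + 0.5 sin^1.5(90°) = 1.5.
F_nw = 0.6 × 100 × 1.5 = 90 ksi.
φR_n = 0.75 × 90 × 4.242 = 286.3 kips.

φR_n ≈ 286 kips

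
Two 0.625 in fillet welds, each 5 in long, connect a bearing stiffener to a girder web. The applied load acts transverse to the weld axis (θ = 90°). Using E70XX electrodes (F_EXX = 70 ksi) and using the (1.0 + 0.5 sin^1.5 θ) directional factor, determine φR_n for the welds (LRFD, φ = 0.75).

t_e = 0.707 × 0.625 = 0.4419 in; A_we = 0.4419 × 10 = 4.419 in².
Directional factor: 1.0 + 0.5 sin^1.5(90°) = 1.5.
F_nw = 0.6 × 70 × 1.5 = 63 ksi.
φR_n = 0.75 × 63 × 4.419 = 208.8 kips.

φR_n ≈ 209 kips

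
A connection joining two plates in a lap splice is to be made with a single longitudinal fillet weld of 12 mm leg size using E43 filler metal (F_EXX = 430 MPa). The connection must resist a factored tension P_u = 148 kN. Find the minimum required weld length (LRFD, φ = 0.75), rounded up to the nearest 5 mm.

Throat t_e = 0.707 × 12 = 8.484 mm.
φr_n = 0.75 × 0.6 × 430 × 8.484 × 10⁻³ = 1.642 kN/mm.
L_req = P_u / φr_n = 148 / 1.642 = 90.15 mm total.
Round up → use L = 95 mm.

L = 95 mm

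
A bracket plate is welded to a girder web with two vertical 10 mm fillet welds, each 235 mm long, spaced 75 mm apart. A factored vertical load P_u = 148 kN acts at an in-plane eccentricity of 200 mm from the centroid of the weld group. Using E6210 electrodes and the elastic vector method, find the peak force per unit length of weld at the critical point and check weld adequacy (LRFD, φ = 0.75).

E62XX → F_EXX = 620 MPa.
Total weld length L_w = 470 mm. Treat welds as unit-width lines.
Polar moment about centroid: J = 2[d³/12 + d(b/2)²] = 2[235³/12 + 235×37.5²] = 2824000 mm³.
Direct shear f_v = P/L_w = 148×10³ / 470 = 314.9 N/mm (vertical).
Torsion M = P·e = 148×10³ × 200 = 29600000 N·mm.
Critical point at (x, y) = (37.5, 117.5) from centroid. f_tx = M·y/J = 1232 N/mm; f_ty = M·x/J = 393.1 N/mm.
Resultant f_max = √[f_tx² + (f_v + f_ty)²] = √[1232² + (314.9 + 393.1)²] = 1421 N/mm.
Capacity per unit length: φr_n = 0.75 × 0.6 × 620 × (0.707 × 10) = 1973 N/mm.
1421 ≤ 1973 → adequate.

f_max ≈ 1420 N/mm; adequate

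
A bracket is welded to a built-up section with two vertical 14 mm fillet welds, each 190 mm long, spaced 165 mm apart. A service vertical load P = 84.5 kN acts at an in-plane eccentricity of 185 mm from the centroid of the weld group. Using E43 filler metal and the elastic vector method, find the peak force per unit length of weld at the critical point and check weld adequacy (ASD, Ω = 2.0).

E43XX → F_EXX = 430 MPa.
Total weld length L_w = 380 mm. Treat welds as unit-width lines.
Polar moment about centroid: J = 2[d³/12 + d(b/2)²] = 2[190³/12 + 190×82.5²] = 3730000 mm³.
Direct shear f_v = P/L_w = 84.5×10³ / 380 = 222.4 N/mm (vertical).
Torsion M = P·e = 84.5×10³ × 185 = 15632000 N·mm.
Critical point at (x, y) = (82.5, 95) from centroid. f_tx = M·y/J = 398.2 N/mm; f_ty = M·x/J = 345.8 N/mm.
Resultant f_max = √[f_tx² + (f_v + f_ty)²] = √[398.2² + (222.4 + 345.8)²] = 693.8 N/mm.
Capacity per unit length: r_n/Ω = (1/2.0) × 0.6 × 430 × (0.707 × 14) = 1277 N/mm.
693.8 ≤ 1277 → adequate.

f_max ≈ 694 N/mm; adequate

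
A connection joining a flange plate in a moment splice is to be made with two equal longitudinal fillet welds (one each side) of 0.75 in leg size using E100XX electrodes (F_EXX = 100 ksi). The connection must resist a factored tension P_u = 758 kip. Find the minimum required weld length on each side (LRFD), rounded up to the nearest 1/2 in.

L = 16 in on each side

Throat t_e = 0.707 × 0.75 = 0.5302 in.
φr_n = 0.75 × 0.6 × 100 × 0.5302 = 23.86 kip/in.
L_req = P_u / φr_n = 758 / 23.86 = 31.77 in total.
Per side: 31.77 / 2 = 15.88 in.
Round up → use L = 16 in on each side.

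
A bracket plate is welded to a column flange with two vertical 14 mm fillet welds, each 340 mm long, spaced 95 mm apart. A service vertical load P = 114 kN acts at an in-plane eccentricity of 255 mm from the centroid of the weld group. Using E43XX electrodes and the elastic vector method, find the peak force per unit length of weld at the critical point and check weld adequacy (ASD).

E43XX → F_EXX = 430 MPa.
Total weld length L_w = 680 mm. Treat welds as unit-width lines.
Polar moment about centroid: J = 2[d³/12 + d(b/2)²] = 2[340³/12 + 340×47.5²] = 8085000 mm³.
Direct shear f_v = P/L_w = 114×10³ / 680 = 167.6 N/mm (vertical).
Torsion M = P·e = 114×10³ × 255 = 29070000 N·mm.
Critical point at (x, y) = (47.5, 170) from centroid. f_tx = M·y/J = 611.2 N/mm; f_ty = M·x/J = 170.8 N/mm.
Resultant f_max = √[f_tx² + (f_v + f_ty)²] = √[611.2² + (167.6 + 170.8)²] = 698.7 N/mm.
Capacity per unit length: r_n/Ω = (1/2.0) × 0.6 × 430 × (0.707 × 14) = 1277 N/mm.
698.7 ≤ 1277 → adequate.

f_max ≈ 699 N/mm; adequate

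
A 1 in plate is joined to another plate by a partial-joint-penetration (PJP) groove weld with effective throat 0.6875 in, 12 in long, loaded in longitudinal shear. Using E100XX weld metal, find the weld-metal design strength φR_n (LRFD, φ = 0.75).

E100XX → F_EXX = 100 ksi.
Effective throat (given) t_e = 0.6875 in.
A_we = 0.6875 × 12 = 8.25 in².
F_nw = 0.6 F_EXX = 60 ksi.
φR_n = 0.75 × 60 × 8.25 = 371.2 kip.

φR_n ≈ 371 kip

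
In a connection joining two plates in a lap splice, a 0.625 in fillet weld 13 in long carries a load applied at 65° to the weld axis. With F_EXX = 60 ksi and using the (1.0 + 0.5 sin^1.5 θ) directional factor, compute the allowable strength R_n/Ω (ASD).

t_e = 0.707 × 0.625 = 0.4419 in; A_we = 0.4419 × 13 = 5.744 in².
Directional factor: 1.0 + 0.5 sin^1.5(65°) = 1.431.
F_nw = 0.6 × 60 × 1.431 = 51.53 ksi.
R_n/Ω = (51.53 × 5.744) / 2.0 = 148 kip.

R_n/Ω ≈ 148 kip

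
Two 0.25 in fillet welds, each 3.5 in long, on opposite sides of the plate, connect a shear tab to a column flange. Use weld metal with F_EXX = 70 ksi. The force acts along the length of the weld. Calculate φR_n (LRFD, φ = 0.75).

φR_n ≈ 39 kip

Effective throat t_e = 0.707 × 0.25 = 0.1767 in.
Total length L = 7 in; A_we = 0.1767 × 7 = 1.237 in².
F_nw = 0.6 F_EXX = 0.6 × 70 = 42 ksi.
φR_n = 0.75 × 42 × 1.237 = 38.97 kip.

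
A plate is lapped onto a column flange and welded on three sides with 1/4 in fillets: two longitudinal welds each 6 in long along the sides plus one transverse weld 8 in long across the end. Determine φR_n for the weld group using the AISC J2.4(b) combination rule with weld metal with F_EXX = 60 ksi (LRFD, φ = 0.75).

φR_n ≈ 106 kips

t_e = 0.707 × 0.25 = 0.1767 in.
R_nwl = 0.6 × 60 × 0.1767 × 12 = 76.36 kips (longitudinal, 2 welds).
R_nwt = 0.6 × 60 × 0.1767 × 8 = 50.9 kips (transverse, base value).
(i) R_nwl + R_nwt = 127.3 kips; (ii) 0.85 R_nwl + 1.5 R_nwt = 141.3 kips.
R_n = max = 141.3 kips [governs: (ii)]; φR_n = 105.9 kips.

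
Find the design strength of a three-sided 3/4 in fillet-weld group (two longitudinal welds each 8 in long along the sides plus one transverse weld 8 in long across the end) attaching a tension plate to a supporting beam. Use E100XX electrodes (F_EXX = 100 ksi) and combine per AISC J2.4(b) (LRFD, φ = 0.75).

t_e = 0.707 × 0.75 = 0.5302 in.
R_nwl = 0.6 × 100 × 0.5302 × 16 = 509 kips (longitudinal, 2 welds).
R_nwt = 0.6 × 100 × 0.5302 × 8 = 254.5 kips (transverse, base value).
(i) R_nwl + R_nwt = 763.6 kips; (ii) 0.85 R_nwl + 1.5 R_nwt = 814.5 kips.
R_n = max = 814.5 kips [governs: (ii)]; φR_n = 610.8 kips.

φR_n ≈ 611 kips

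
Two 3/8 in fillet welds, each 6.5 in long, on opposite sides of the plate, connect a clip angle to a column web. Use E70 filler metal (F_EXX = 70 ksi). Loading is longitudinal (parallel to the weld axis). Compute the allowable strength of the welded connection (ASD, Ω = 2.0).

Effective throat t_e = 0.707 × 0.375 = 0.2651 in.
Total length L = 13 in; A_we = 0.2651 × 13 = 3.447 in².
F_nw = 0.6 F_EXX = 0.6 × 70 = 42 ksi.
R_n = 42 × 3.447 = 144.8 kip; R_n/Ω = 144.8/2.0 = 72.38 kip.

R_n/Ω ≈ 72.4 kip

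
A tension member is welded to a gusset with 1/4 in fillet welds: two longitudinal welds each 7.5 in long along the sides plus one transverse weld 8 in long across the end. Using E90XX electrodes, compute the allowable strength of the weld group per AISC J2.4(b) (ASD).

E90XX → F_EXX = 90 ksi.
t_e = 0.707 × 0.25 = 0.1767 in.
R_nwl = 0.6 × 90 × 0.1767 × 15 = 143.2 kips (longitudinal, 2 welds).
R_nwt = 0.6 × 90 × 0.1767 × 8 = 76.36 kips (transverse, base value).
(i) R_nwl + R_nwt = 219.5 kips; (ii) 0.85 R_nwl + 1.5 R_nwt = 236.2 kips.
R_n = max = 236.2 kips [governs: (ii)]; R_n/Ω = 118.1 kips.

R_n/Ω ≈ 118 kips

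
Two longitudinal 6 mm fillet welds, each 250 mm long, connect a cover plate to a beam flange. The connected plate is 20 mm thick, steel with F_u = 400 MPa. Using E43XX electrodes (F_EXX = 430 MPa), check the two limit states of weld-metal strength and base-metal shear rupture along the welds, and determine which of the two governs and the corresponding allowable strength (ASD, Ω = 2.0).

t_e = 0.707 × 6 = 4.242 mm; L = 500 mm.
Weld metal: R_n/Ω = (1/2.0) × 0.6 × 430 × 4.242 × 500 × 10⁻³ = 273.6 kN.
Base metal (shear rupture): R_n/Ω = (1/2.0) × 0.6 × 400 × 20 × 500 × 10⁻³ = 1200 kN.
Governing: weld metal.

R_n/Ω ≈ 274 kN (weld metal governs)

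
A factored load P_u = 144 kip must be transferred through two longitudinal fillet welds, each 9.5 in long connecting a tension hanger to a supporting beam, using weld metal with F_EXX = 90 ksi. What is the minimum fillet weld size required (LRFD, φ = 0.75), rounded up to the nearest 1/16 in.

w = 5/16 in

Total weld length L = 19 in.
Required throat t_e = P_u / (φ × 0.6 F_EXX × L) = 144 / (0.75 × 0.6 × 90 × 19) = 0.1871 in.
Required leg w = t_e / 0.707 = 0.2647 in → use 5/16 in.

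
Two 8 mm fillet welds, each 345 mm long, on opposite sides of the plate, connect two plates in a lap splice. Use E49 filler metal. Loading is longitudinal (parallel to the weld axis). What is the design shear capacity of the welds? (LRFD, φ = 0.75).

φR_n ≈ 861 kN

E49XX → F_EXX = 490 MPa.
Effective throat t_e = 0.707 × 8 = 5.656 mm.
Total length L = 690 mm; A_we = 5.656 × 690 = 3903 mm².
F_nw = 0.6 F_EXX = 0.6 × 490 = 294 MPa.
φR_n = 0.75 × 294 × 3903 × 10⁻³ = 860.5 kN.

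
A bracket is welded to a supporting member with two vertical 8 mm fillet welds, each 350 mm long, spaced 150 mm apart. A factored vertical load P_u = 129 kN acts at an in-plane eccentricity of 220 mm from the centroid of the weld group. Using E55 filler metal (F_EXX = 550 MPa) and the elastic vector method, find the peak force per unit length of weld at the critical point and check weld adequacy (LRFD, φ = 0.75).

Total weld length L_w = 700 mm. Treat welds as unit-width lines.
Polar moment about centroid: J = 2[d³/12 + d(b/2)²] = 2[350³/12 + 350×75²] = 11080000 mm³.
Direct shear f_v = P/L_w = 129×10³ / 700 = 184.3 N/mm (vertical).
Torsion M = P·e = 129×10³ × 220 = 28380000 N·mm.
Critical point at (x, y) = (75, 175) from centroid. f_tx = M·y/J = 448.1 N/mm; f_ty = M·x/J = 192 N/mm.
Resultant f_max = √[f_tx² + (f_v + f_ty)²] = √[448.1² + (184.3 + 192)²] = 585.2 N/mm.
Capacity per unit length: φr_n = 0.75 × 0.6 × 550 × (0.707 × 8) = 1400 N/mm.
585.2 ≤ 1400 → adequate.

f_max ≈ 585 N/mm; adequate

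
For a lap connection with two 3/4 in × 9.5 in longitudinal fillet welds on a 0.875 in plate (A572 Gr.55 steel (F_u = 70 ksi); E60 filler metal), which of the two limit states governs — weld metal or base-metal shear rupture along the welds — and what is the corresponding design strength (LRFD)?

φR_n ≈ 272 kip (weld metal governs)

E60XX → F_EXX = 60 ksi.
t_e = 0.707 × 0.75 = 0.5302 in; L = 19 in.
Weld metal: φR_n = 0.75 × 0.6 × 60 × 0.5302 × 19 = 272 kip.
Base metal (shear rupture): φR_n = 0.75 × 0.6 × 70 × 0.875 × 19 = 523.7 kip.
Governing: weld metal.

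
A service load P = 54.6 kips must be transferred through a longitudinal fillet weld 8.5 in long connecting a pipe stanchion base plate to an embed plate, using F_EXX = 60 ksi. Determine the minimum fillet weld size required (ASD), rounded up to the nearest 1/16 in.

Total weld length L = 8.5 in.
Required throat t_e = P × Ω / (0.6 F_EXX × L) = 54.6 × 2.0 / (0.6 × 60 × 8.5) = 0.3569 in.
Required leg w = t_e / 0.707 = 0.5048 in → use 9/16 in.

w = 9/16 in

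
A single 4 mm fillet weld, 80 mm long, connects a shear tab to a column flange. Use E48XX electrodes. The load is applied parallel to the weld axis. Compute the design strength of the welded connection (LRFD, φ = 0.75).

E48XX → F_EXX = 480 MPa.
Effective throat t_e = 0.707 × 4 = 2.828 mm.
Total length L = 80 mm; A_we = 2.828 × 80 = 226.2 mm².
F_nw = 0.6 F_EXX = 0.6 × 480 = 288 MPa.
φR_n = 0.75 × 288 × 226.2 × 10⁻³ = 48.87 kN.

φR_n ≈ 48.9 kN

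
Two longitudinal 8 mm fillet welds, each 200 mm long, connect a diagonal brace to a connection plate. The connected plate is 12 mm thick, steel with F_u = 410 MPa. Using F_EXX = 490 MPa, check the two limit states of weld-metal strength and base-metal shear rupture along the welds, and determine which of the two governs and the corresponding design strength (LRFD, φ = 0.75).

t_e = 0.707 × 8 = 5.656 mm; L = 400 mm.
Weld metal: φR_n = 0.75 × 0.6 × 490 × 5.656 × 400 × 10⁻³ = 498.9 kN.
Base metal (shear rupture): φR_n = 0.75 × 0.6 × 410 × 12 × 400 × 10⁻³ = 885.6 kN.
Governing: weld metal.

φR_n ≈ 499 kN (weld metal governs)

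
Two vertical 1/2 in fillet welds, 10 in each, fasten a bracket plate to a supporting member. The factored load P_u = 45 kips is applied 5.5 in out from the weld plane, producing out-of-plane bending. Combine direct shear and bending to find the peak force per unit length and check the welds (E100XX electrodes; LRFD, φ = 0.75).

f_max ≈ 7.76 kip/in; adequate

E100XX → F_EXX = 100 ksi.
L_w = 2 × 10 = 20 in; section modulus (unit throat) S = 2 × L²/6 = 33.33 in².
Direct shear f_v = P/L_w = 45/20 = 2.25 kip/in.
Moment M = P × e = 45 × 5.5 = 247.5 kip·in; bending f_b = M/S = 7.425 kip/in.
f_max = √(f_v² + f_b²) = √(2.25² + 7.425²) = 7.758 kip/in.
φr_n = 0.75 × 0.6 × 100 × (0.707 × 0.5) = 15.91 kip/in → adequate.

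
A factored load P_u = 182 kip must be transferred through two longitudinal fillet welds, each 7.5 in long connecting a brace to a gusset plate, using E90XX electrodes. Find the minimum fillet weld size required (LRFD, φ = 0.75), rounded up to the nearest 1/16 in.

w = 7/16 in

E90XX → F_EXX = 90 ksi.
Total weld length L = 15 in.
Required throat t_e = P_u / (φ × 0.6 F_EXX × L) = 182 / (0.75 × 0.6 × 90 × 15) = 0.2996 in.
Required leg w = t_e / 0.707 = 0.4237 in → use 7/16 in.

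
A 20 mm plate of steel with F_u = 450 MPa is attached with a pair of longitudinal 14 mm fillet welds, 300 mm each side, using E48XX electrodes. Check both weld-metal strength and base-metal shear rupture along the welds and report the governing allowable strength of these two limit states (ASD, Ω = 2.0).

E48XX → F_EXX = 480 MPa.
t_e = 0.707 × 14 = 9.898 mm; L = 600 mm.
Weld metal: R_n/Ω = (1/2.0) × 0.6 × 480 × 9.898 × 600 × 10⁻³ = 855.2 kN.
Base metal (shear rupture): R_n/Ω = (1/2.0) × 0.6 × 450 × 20 × 600 × 10⁻³ = 1620 kN.
Governing: weld metal.

R_n/Ω ≈ 855 kN (weld metal governs)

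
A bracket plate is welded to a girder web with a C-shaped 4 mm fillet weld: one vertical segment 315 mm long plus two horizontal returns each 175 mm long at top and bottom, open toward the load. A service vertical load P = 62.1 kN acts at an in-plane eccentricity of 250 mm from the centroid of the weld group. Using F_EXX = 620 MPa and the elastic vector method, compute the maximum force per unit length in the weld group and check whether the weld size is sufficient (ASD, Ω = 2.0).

Total weld length L_w = 665 mm. Treat welds as unit-width lines.
Centroid: x̄ = 2×175×87.5 / 665 = 46.05 mm from the vertical weld.
Polar moment about centroid: J = I_x + I_y = [315³/12 + 2×175×157.5²] + [315×46.05² + 2(175³/12 + 175×41.45²)] = 13450000 mm³.
Direct shear f_v = P/L_w = 62.1×10³ / 665 = 93.38 N/mm (vertical).
Torsion M = P·e = 62.1×10³ × 250 = 15525000 N·mm.
Critical point at (x, y) = (128.9, 157.5) from centroid. f_tx = M·y/J = 181.8 N/mm; f_ty = M·x/J = 148.8 N/mm.
Resultant f_max = √[f_tx² + (f_v + f_ty)²] = √[181.8² + (93.38 + 148.8)²] = 302.9 N/mm.
Capacity per unit length: r_n/Ω = (1/2.0) × 0.6 × 620 × (0.707 × 4) = 526 N/mm.
302.9 ≤ 526 → adequate.

f_max ≈ 303 N/mm; adequate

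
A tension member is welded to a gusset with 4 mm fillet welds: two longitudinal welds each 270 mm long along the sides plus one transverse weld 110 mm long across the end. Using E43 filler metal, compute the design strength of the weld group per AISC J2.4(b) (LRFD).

φR_n ≈ 356 kN

E43XX → F_EXX = 430 MPa.
t_e = 0.707 × 4 = 2.828 mm.
R_nwl = 0.6 × 430 × 2.828 × 540 × 10⁻³ = 394 kN (longitudinal, 2 welds).
R_nwt = 0.6 × 430 × 2.828 × 110 × 10⁻³ = 80.26 kN (transverse, base value).
(i) R_nwl + R_nwt = 474.3 kN; (ii) 0.85 R_nwl + 1.5 R_nwt = 455.3 kN.
R_n = max = 474.3 kN [governs: (i)]; φR_n = 355.7 kN.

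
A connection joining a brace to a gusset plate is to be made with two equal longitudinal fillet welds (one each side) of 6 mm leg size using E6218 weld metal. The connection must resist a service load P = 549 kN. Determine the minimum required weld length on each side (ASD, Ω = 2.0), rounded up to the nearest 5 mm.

E62XX → F_EXX = 620 MPa.
Throat t_e = 0.707 × 6 = 4.242 mm.
r_n/Ω = (0.6 × 620 × 4.242) / 2.0 = 789 N/mm = 0.789 kN/mm.
L_req = P / (r_n/Ω) = 549 / 0.789 = 695.8 mm total.
Per side: 695.8 / 2 = 347.9 mm.
Round up → use L = 350 mm on each side.

L = 350 mm on each side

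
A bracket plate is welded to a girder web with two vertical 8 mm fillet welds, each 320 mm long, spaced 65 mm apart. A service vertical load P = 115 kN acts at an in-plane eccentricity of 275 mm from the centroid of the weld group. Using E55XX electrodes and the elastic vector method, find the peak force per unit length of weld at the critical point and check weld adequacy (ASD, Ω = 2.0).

E55XX → F_EXX = 550 MPa.
Total weld length L_w = 640 mm. Treat welds as unit-width lines.
Polar moment about centroid: J = 2[d³/12 + d(b/2)²] = 2[320³/12 + 320×32.5²] = 6137000 mm³.
Direct shear f_v = P/L_w = 115×10³ / 640 = 179.7 N/mm (vertical).
Torsion M = P·e = 115×10³ × 275 = 31625000 N·mm.
Critical point at (x, y) = (32.5, 160) from centroid. f_tx = M·y/J = 824.5 N/mm; f_ty = M·x/J = 167.5 N/mm.
Resultant f_max = √[f_tx² + (f_v + f_ty)²] = √[824.5² + (179.7 + 167.5)²] = 894.6 N/mm.
Capacity per unit length: r_n/Ω = (1/2.0) × 0.6 × 550 × (0.707 × 8) = 933.2 N/mm.
894.6 ≤ 933.2 → adequate.

f_max ≈ 895 N/mm; adequate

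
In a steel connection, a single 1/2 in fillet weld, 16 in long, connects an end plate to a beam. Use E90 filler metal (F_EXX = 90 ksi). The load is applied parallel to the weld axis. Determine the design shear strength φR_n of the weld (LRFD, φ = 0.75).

φR_n ≈ 229 kips

Effective throat t_e = 0.707 × 0.5 = 0.3535 in.
Total length L = 16 in; A_we = 0.3535 × 16 = 5.656 in².
F_nw = 0.6 F_EXX = 0.6 × 90 = 54 ksi.
φR_n = 0.75 × 54 × 5.656 = 229.1 kips.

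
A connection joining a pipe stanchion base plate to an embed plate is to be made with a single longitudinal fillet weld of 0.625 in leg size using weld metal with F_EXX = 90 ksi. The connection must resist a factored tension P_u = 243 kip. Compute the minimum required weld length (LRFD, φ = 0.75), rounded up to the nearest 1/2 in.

Throat t_e = 0.707 × 0.625 = 0.4419 in.
φr_n = 0.75 × 0.6 × 90 × 0.4419 = 17.9 kip/in.
L_req = P_u / φr_n = 243 / 17.9 = 13.58 in total.
Round up → use L = 14 in.

L = 14 in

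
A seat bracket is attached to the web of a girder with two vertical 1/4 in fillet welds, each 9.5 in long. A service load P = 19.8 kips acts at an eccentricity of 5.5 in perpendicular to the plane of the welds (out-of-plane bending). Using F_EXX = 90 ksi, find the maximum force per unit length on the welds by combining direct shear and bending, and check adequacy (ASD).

L_w = 2 × 9.5 = 19 in; section modulus (unit throat) S = 2 × L²/6 = 30.08 in².
Direct shear f_v = P/L_w = 19.8/19 = 1.042 kip/in.
Moment M = P × e = 19.8 × 5.5 = 108.9 kip·in; bending f_b = M/S = 3.62 kip/in.
f_max = √(f_v² + f_b²) = √(1.042² + 3.62²) = 3.767 kip/in.
r_n/Ω = (1/2.0) × 0.6 × 90 × (0.707 × 0.25) = 4.772 kip/in → adequate.

f_max ≈ 3.77 kip/in; adequate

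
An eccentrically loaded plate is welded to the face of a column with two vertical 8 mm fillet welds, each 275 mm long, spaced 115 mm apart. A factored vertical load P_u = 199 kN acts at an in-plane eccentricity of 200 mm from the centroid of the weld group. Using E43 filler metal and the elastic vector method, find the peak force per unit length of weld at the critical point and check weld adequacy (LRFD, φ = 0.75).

f_max ≈ 1310 N/mm; NOT adequate

E43XX → F_EXX = 430 MPa.
Total weld length L_w = 550 mm. Treat welds as unit-width lines.
Polar moment about centroid: J = 2[d³/12 + d(b/2)²] = 2[275³/12 + 275×57.5²] = 5285000 mm³.
Direct shear f_v = P/L_w = 199×10³ / 550 = 361.8 N/mm (vertical).
Torsion M = P·e = 199×10³ × 200 = 39800000 N·mm.
Critical point at (x, y) = (57.5, 137.5) from centroid. f_tx = M·y/J = 1036 N/mm; f_ty = M·x/J = 433.1 N/mm.
Resultant f_max = √[f_tx² + (f_v + f_ty)²] = √[1036² + (361.8 + 433.1)²] = 1305 N/mm.
Capacity per unit length: φr_n = 0.75 × 0.6 × 430 × (0.707 × 8) = 1094 N/mm.
1305 > 1094 → NOT adequate.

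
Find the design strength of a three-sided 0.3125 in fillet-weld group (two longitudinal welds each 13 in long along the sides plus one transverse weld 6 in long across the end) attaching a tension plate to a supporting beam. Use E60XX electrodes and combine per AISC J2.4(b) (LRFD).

E60XX → F_EXX = 60 ksi.
t_e = 0.707 × 0.3125 = 0.2209 in.
R_nwl = 0.6 × 60 × 0.2209 × 26 = 206.8 kips (longitudinal, 2 welds).
R_nwt = 0.6 × 60 × 0.2209 × 6 = 47.72 kips (transverse, base value).
(i) R_nwl + R_nwt = 254.5 kips; (ii) 0.85 R_nwl + 1.5 R_nwt = 247.4 kips.
R_n = max = 254.5 kips [governs: (i)]; φR_n = 190.9 kips.

φR_n ≈ 191 kips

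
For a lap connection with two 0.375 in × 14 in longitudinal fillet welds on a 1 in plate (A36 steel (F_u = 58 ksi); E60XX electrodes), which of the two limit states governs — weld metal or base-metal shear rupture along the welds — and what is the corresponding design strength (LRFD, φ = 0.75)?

φR_n ≈ 200 kips (weld metal governs)

E60XX → F_EXX = 60 ksi.
t_e = 0.707 × 0.375 = 0.2651 in; L = 28 in.
Weld metal: φR_n = 0.75 × 0.6 × 60 × 0.2651 × 28 = 200.4 kips.
Base metal (shear rupture): φR_n = 0.75 × 0.6 × 58 × 1 × 28 = 730.8 kips.
Governing: weld metal.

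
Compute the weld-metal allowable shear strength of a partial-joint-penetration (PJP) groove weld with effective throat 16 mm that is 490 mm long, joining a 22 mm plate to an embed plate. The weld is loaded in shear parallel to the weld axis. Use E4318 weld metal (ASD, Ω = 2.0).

R_n/Ω ≈ 1010 kN

E43XX → F_EXX = 430 MPa.
Effective throat (given) t_e = 16 mm.
A_we = 16 × 490 = 7840 mm².
F_nw = 0.6 F_EXX = 258 MPa.
R_n/Ω = (258 × 7840) / 2.0 × 10⁻³ = 1011 kN.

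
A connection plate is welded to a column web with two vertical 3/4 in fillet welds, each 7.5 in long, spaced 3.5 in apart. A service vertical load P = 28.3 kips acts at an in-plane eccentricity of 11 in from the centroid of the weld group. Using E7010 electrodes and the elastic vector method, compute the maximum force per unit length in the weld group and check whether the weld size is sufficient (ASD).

f_max ≈ 12 kip/in; NOT adequate

E70XX → F_EXX = 70 ksi.
Total weld length L_w = 15 in. Treat welds as unit-width lines.
Polar moment about centroid: J = 2[d³/12 + d(b/2)²] = 2[7.5³/12 + 7.5×1.75²] = 116.2 in³.
Direct shear f_v = P/L_w = 28.3 / 15 = 1.887 kip/in (vertical).
Torsion M = P·e = 28.3 × 11 = 311.3 kip·in.
Critical point at (x, y) = (1.75, 3.75) from centroid. f_tx = M·y/J = 10.04 kip/in; f_ty = M·x/J = 4.686 kip/in.
Resultant f_max = √[f_tx² + (f_v + f_ty)²] = √[10.04² + (1.887 + 4.686)²] = 12 kip/in.
Capacity per unit length: r_n/Ω = (1/2.0) × 0.6 × 70 × (0.707 × 0.75) = 11.14 kip/in.
12 > 11.14 → NOT adequate.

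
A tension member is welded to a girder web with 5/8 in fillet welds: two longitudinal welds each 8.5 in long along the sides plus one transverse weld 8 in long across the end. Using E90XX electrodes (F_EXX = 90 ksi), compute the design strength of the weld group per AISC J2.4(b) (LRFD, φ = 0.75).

φR_n ≈ 473 kips

t_e = 0.707 × 0.625 = 0.4419 in.
R_nwl = 0.6 × 90 × 0.4419 × 17 = 405.6 kips (longitudinal, 2 welds).
R_nwt = 0.6 × 90 × 0.4419 × 8 = 190.9 kips (transverse, base value).
(i) R_nwl + R_nwt = 596.5 kips; (ii) 0.85 R_nwl + 1.5 R_nwt = 631.1 kips.
R_n = max = 631.1 kips [governs: (ii)]; φR_n = 473.3 kips.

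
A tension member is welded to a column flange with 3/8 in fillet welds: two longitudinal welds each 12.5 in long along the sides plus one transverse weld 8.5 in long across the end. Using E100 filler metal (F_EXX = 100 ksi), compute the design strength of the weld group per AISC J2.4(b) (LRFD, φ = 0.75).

t_e = 0.707 × 0.375 = 0.2651 in.
R_nwl = 0.6 × 100 × 0.2651 × 25 = 397.7 kips (longitudinal, 2 welds).
R_nwt = 0.6 × 100 × 0.2651 × 8.5 = 135.2 kips (transverse, base value).
(i) R_nwl + R_nwt = 532.9 kips; (ii) 0.85 R_nwl + 1.5 R_nwt = 540.9 kips.
R_n = max = 540.9 kips [governs: (ii)]; φR_n = 405.6 kips.

φR_n ≈ 406 kips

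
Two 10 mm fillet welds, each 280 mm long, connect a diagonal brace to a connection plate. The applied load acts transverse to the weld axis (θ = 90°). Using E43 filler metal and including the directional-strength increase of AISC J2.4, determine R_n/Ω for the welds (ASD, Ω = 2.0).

R_n/Ω ≈ 766 kN

E43XX → F_EXX = 430 MPa.
t_e = 0.707 × 10 = 7.07 mm; A_we = 7.07 × 560 = 3959 mm².
Directional factor: 1.0 + 0.5 sin^1.5(90°) = 1.5.
F_nw = 0.6 × 430 × 1.5 = 387 MPa.
R_n/Ω = (387 × 3959) / 2.0 × 10⁻³ = 766.1 kN.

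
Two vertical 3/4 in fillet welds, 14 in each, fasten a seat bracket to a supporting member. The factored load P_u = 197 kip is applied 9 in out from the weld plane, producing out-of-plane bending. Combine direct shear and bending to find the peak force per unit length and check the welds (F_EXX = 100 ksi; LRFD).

L_w = 2 × 14 = 28 in; section modulus (unit throat) S = 2 × L²/6 = 65.33 in².
Direct shear f_v = P/L_w = 197/28 = 7.036 kip/in.
Moment M = P × e = 197 × 9 = 1773 kip·in; bending f_b = M/S = 27.14 kip/in.
f_max = √(f_v² + f_b²) = √(7.036² + 27.14²) = 28.03 kip/in.
φr_n = 0.75 × 0.6 × 100 × (0.707 × 0.75) = 23.86 kip/in → NOT adequate.

f_max ≈ 28 kip/in; NOT adequate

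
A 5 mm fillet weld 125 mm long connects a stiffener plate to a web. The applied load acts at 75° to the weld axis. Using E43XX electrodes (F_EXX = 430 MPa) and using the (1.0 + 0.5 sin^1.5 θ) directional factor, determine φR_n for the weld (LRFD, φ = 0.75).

t_e = 0.707 × 5 = 3.535 mm; A_we = 3.535 × 125 = 441.9 mm².
Directional factor: 1.0 + 0.5 sin^1.5(75°) = 1.475.
F_nw = 0.6 × 430 × 1.475 = 380.5 MPa.
φR_n = 0.75 × 380.5 × 441.9 × 10⁻³ = 126.1 kN.

φR_n ≈ 126 kN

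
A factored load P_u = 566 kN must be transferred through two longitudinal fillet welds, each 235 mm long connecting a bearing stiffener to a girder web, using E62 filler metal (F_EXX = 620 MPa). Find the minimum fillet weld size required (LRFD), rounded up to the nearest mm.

w = 7 mm

Total weld length L = 470 mm.
Required throat t_e = P_u / (φ × 0.6 F_EXX × L) = 566 / (0.75 × 0.6 × 620 × 470 × 10⁻³) = 4.316 mm.
Required leg w = t_e / 0.707 = 6.105 mm → use 7 mm.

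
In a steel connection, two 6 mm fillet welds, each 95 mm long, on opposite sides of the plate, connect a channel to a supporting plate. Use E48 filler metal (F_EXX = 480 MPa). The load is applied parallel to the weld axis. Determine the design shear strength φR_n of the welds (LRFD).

Effective throat t_e = 0.707 × 6 = 4.242 mm.
Total length L = 190 mm; A_we = 4.242 × 190 = 806 mm².
F_nw = 0.6 F_EXX = 0.6 × 480 = 288 MPa.
φR_n = 0.75 × 288 × 806 × 10⁻³ = 174.1 kN.

φR_n ≈ 174 kN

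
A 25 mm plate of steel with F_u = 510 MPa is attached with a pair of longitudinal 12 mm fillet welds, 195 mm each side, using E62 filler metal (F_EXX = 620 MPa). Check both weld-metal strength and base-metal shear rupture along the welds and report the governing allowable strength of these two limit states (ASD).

t_e = 0.707 × 12 = 8.484 mm; L = 390 mm.
Weld metal: R_n/Ω = (1/2.0) × 0.6 × 620 × 8.484 × 390 × 10⁻³ = 615.4 kN.
Base metal (shear rupture): R_n/Ω = (1/2.0) × 0.6 × 510 × 25 × 390 × 10⁻³ = 1492 kN.
Governing: weld metal.

R_n/Ω ≈ 615 kN (weld metal governs)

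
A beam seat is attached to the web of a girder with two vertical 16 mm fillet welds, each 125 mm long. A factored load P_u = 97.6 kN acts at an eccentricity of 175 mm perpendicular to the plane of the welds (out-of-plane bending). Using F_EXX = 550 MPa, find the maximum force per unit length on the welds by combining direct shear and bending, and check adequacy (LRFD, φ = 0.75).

L_w = 2 × 125 = 250 mm; section modulus (unit throat) S = 2 × L²/6 = 5208 mm².
Direct shear f_v = P/L_w = 97.6×10³/250 = 390.4 N/mm.
Moment M = P × e = 97.6×10³ × 175 = 17080000 N·mm; bending f_b = M/S = 3279 N/mm.
f_max = √(f_v² + f_b²) = √(390.4² + 3279²) = 3303 N/mm.
φr_n = 0.75 × 0.6 × 550 × (0.707 × 16) = 2800 N/mm → NOT adequate.

f_max ≈ 3300 N/mm; NOT adequate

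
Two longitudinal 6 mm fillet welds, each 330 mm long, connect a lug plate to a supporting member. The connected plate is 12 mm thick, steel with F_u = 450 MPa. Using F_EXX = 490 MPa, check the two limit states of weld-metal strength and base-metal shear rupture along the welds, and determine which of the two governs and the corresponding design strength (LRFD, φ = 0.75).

t_e = 0.707 × 6 = 4.242 mm; L = 660 mm.
Weld metal: φR_n = 0.75 × 0.6 × 490 × 4.242 × 660 × 10⁻³ = 617.3 kN.
Base metal (shear rupture): φR_n = 0.75 × 0.6 × 450 × 12 × 660 × 10⁻³ = 1604 kN.
Governing: weld metal.

φR_n ≈ 617 kN (weld metal governs)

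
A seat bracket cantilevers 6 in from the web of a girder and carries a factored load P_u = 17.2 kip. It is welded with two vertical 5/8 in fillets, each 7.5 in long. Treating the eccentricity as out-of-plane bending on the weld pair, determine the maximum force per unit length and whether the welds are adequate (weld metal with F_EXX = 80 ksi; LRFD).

f_max ≈ 5.62 kip/in; adequate

L_w = 2 × 7.5 = 15 in; section modulus (unit throat) S = 2 × L²/6 = 18.75 in².
Direct shear f_v = P/L_w = 17.2/15 = 1.147 kip/in.
Moment M = P × e = 17.2 × 6 = 103.2 kip·in; bending f_b = M/S = 5.504 kip/in.
f_max = √(f_v² + f_b²) = √(1.147² + 5.504²) = 5.622 kip/in.
φr_n = 0.75 × 0.6 × 80 × (0.707 × 0.625) = 15.91 kip/in → adequate.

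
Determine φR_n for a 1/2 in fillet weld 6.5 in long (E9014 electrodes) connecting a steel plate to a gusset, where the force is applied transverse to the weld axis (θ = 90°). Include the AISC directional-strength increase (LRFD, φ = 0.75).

φR_n ≈ 140 kips

E90XX → F_EXX = 90 ksi.
t_e = 0.707 × 0.5 = 0.3535 in; A_we = 0.3535 × 6.5 = 2.298 in².
Directional factor: 1.0 + 0.5 sin^1.5(90°) = 1.5.
F_nw = 0.6 × 90 × 1.5 = 81 ksi.
φR_n = 0.75 × 81 × 2.298 = 139.6 kips.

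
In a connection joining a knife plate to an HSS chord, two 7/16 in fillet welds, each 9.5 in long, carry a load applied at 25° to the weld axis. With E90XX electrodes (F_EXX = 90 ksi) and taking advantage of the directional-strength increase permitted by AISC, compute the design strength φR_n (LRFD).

t_e = 0.707 × 0.4375 = 0.3093 in; A_we = 0.3093 × 19 = 5.877 in².
Directional factor: 1.0 + 0.5 sin^1.5(25°) = 1.137.
F_nw = 0.6 × 90 × 1.137 = 61.42 ksi.
φR_n = 0.75 × 61.42 × 5.877 = 270.7 kips.

φR_n ≈ 271 kips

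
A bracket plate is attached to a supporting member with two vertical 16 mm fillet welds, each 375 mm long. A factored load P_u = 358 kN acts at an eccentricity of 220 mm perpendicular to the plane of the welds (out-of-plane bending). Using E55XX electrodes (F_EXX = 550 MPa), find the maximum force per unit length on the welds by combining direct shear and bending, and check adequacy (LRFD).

L_w = 2 × 375 = 750 mm; section modulus (unit throat) S = 2 × L²/6 = 46880 mm².
Direct shear f_v = P/L_w = 358×10³/750 = 477.3 N/mm.
Moment M = P × e = 358×10³ × 220 = 78760000 N·mm; bending f_b = M/S = 1680 N/mm.
f_max = √(f_v² + f_b²) = √(477.3² + 1680²) = 1747 N/mm.
φr_n = 0.75 × 0.6 × 550 × (0.707 × 16) = 2800 N/mm → adequate.

f_max ≈ 1750 N/mm; adequate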